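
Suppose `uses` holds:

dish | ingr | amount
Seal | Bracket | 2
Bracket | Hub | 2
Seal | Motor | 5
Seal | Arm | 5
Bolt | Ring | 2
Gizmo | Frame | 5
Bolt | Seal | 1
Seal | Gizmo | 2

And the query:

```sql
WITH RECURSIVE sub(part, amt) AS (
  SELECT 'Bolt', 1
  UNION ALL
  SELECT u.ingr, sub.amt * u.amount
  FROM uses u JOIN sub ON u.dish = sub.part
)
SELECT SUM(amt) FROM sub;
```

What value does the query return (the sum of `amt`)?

32

Base: (Bolt, amt=1).
Iteration 1: components of {Bolt} -> Ring = 1*2 = 2, Seal = 1*1 = 1.
Iteration 2: components of {Ring,Seal} -> Arm = 1*5 = 5, Bracket = 1*2 = 2, Gizmo = 1*2 = 2, Motor = 1*5 = 5.
Iteration 3: components of {Arm,Bracket,Gizmo,Motor} -> Frame = 2*5 = 10, Hub = 2*2 = 4.
Iteration 4: no further components; recursion stops.
SUM(amt) = 1 + 1 + 2 + 5 + 2 + 5 + 2 + 4 + 10 = 32.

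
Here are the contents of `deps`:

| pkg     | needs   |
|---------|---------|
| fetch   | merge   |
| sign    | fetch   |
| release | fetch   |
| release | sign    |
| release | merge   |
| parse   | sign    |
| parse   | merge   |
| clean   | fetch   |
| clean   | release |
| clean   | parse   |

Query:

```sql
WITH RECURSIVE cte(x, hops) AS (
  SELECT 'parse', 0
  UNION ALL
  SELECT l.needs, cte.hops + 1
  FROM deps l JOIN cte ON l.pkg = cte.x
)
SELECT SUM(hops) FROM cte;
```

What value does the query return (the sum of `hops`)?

7

Base: (parse, hops=0).
Iteration 1: edges from {parse} -> (merge, hops=1), (sign, hops=1).
Iteration 2: edges from {merge,sign} -> (fetch, hops=2).
Iteration 3: edges from {fetch} -> (merge, hops=3).
Iteration 4: no outgoing edges from {merge}; recursion stops.
SUM(hops) = 0 + 1 + 1 + 2 + 3 = 7.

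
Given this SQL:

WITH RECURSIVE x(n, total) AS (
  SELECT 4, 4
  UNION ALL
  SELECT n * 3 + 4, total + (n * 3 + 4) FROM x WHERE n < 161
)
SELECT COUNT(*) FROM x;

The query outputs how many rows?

Base: n=4, total=4.
Iteration 1: 4 < 161 holds -> n = 4 * 3 + 4 = 16, total = 4 + 16 = 20.
Iteration 2: 16 < 161 holds -> n = 16 * 3 + 4 = 52, total = 20 + 52 = 72.
Iteration 3: 52 < 161 holds -> n = 52 * 3 + 4 = 160, total = 72 + 160 = 232.
Iteration 4: 160 < 161 holds -> n = 160 * 3 + 4 = 484, total = 232 + 484 = 716.
Iteration 5: 484 < 161 fails; recursion stops.
Total rows emitted: 5.

5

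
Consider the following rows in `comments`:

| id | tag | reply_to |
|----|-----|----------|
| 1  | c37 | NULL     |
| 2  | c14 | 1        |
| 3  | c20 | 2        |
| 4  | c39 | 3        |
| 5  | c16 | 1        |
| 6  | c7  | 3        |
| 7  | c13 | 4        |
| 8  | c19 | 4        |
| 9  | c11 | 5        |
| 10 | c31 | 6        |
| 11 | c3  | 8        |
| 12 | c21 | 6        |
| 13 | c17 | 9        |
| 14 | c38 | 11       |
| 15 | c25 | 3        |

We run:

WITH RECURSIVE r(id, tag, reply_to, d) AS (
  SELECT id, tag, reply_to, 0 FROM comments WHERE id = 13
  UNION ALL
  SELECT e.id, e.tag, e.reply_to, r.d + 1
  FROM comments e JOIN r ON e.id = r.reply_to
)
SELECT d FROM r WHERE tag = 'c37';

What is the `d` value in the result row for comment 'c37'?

3

Base: id=13 (c17), reply_to=9, d 0.
Iteration 1: join on id=9 -> c11 (id 9, reply_to=5, d 1).
Iteration 2: join on id=5 -> c16 (id 5, reply_to=1, d 2).
Iteration 3: join on id=1 -> c37 (id 1, reply_to=NULL, d 3).
Iteration 4: reply_to is NULL; no match; recursion stops.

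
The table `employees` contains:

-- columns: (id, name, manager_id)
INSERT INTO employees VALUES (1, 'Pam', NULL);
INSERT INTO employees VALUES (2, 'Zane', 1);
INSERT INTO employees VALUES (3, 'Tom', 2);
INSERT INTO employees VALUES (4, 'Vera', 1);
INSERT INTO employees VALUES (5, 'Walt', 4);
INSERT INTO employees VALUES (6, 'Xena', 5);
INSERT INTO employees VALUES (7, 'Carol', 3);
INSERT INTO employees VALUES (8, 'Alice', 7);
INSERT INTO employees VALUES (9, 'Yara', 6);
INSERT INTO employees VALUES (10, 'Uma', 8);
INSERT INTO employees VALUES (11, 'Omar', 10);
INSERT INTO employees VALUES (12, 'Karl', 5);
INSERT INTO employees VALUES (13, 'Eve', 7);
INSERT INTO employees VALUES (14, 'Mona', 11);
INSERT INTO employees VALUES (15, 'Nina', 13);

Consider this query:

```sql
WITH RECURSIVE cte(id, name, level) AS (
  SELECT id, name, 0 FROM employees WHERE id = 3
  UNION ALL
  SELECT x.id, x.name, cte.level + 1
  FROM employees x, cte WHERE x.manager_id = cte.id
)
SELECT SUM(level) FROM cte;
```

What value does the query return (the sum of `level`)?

20

Base: id=3 (Tom) at level 0.
Iteration 1: rows with manager_id in {3} -> Carol (id 7, level 1).
Iteration 2: rows with manager_id in {7} -> Alice (id 8, level 2), Eve (id 13, level 2).
Iteration 3: rows with manager_id in {8,13} -> Uma (id 10, level 3), Nina (id 15, level 3).
Iteration 4: rows with manager_id in {10,15} -> Omar (id 11, level 4).
Iteration 5: rows with manager_id in {11} -> Mona (id 14, level 5).
Iteration 6: no rows with manager_id in {14}; recursion stops.
SUM(level) = 0 + 1 + 2 + 2 + 3 + 3 + 4 + 5 = 20.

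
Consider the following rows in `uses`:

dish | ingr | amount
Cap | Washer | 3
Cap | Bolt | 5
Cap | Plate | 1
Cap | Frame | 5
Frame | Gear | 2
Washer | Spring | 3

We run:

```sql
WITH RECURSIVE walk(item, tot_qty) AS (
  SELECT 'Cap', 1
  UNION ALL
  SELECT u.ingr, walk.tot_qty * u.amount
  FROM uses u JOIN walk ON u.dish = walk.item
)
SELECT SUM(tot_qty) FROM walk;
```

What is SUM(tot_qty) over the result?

Base: (Cap, tot_qty=1).
Iteration 1: components of {Cap} -> Bolt = 1*5 = 5, Frame = 1*5 = 5, Plate = 1*1 = 1, Washer = 1*3 = 3.
Iteration 2: components of {Bolt,Frame,Plate,Washer} -> Gear = 5*2 = 10, Spring = 3*3 = 9.
Iteration 3: no further components; recursion stops.
SUM(tot_qty) = 1 + 1 + 5 + 5 + 3 + 10 + 9 = 34.

34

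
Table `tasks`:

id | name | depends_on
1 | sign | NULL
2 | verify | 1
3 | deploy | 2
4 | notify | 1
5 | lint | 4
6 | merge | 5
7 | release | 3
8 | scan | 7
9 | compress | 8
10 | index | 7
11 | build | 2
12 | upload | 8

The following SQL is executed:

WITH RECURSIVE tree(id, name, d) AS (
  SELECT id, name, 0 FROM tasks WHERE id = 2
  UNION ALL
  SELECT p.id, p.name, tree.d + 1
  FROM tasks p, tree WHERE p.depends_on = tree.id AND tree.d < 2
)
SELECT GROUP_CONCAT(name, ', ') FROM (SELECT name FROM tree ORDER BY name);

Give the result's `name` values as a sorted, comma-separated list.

build, deploy, release, verify

Base: id=2 (verify) at d 0.
Iteration 1: rows with depends_on in {2} -> deploy (id 3, d 1), build (id 11, d 1).
Iteration 2: rows with depends_on in {3,11} -> release (id 7, d 2).
Iteration 3: d < 2 fails for all current rows; recursion stops.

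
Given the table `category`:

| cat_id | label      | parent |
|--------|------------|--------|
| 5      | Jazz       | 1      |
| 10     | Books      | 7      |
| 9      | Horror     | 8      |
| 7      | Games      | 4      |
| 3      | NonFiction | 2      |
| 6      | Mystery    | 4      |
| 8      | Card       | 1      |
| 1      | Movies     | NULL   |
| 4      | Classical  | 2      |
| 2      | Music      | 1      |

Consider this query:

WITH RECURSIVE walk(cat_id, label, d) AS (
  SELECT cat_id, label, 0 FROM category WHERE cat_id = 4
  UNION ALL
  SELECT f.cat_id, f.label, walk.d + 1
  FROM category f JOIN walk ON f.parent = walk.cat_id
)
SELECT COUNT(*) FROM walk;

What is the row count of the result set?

Base: cat_id=4 (Classical) at d 0.
Iteration 1: rows with parent in {4} -> Mystery (id 6, d 1), Games (id 7, d 1).
Iteration 2: rows with parent in {6,7} -> Books (id 10, d 2).
Iteration 3: no rows with parent in {10}; recursion stops.
Total rows emitted: 4.

4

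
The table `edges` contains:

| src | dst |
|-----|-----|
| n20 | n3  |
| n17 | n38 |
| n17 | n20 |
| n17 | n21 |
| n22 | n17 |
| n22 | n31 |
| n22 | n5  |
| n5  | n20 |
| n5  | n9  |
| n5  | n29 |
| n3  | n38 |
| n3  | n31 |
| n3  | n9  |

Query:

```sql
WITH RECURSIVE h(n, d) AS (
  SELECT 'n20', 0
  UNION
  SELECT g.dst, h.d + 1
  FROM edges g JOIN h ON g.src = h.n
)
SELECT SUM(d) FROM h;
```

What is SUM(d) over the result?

7

Base: (n20, d=0).
Iteration 1: edges from {n20} -> (n3, d=1).
Iteration 2: edges from {n3} -> (n31, d=2), (n38, d=2), (n9, d=2).
Iteration 3: no outgoing edges from {n31,n38,n9}; recursion stops.
SUM(d) = 0 + 1 + 2 + 2 + 2 = 7.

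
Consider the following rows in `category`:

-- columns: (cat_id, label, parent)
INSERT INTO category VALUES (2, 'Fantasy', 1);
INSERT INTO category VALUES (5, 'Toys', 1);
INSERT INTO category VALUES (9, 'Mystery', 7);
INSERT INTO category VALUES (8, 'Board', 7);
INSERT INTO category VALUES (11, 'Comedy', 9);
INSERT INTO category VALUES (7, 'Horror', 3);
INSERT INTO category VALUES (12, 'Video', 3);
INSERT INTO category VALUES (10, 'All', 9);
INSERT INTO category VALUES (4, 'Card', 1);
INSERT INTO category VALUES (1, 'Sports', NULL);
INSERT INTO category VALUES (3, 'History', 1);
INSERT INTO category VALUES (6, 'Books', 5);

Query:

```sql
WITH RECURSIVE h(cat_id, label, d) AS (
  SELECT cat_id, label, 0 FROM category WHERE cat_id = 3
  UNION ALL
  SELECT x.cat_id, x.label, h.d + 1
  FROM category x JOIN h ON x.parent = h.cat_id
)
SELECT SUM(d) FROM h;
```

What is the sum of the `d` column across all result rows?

Base: cat_id=3 (History) at d 0.
Iteration 1: rows with parent in {3} -> Horror (id 7, d 1), Video (id 12, d 1).
Iteration 2: rows with parent in {7,12} -> Board (id 8, d 2), Mystery (id 9, d 2).
Iteration 3: rows with parent in {8,9} -> All (id 10, d 3), Comedy (id 11, d 3).
Iteration 4: no rows with parent in {10,11}; recursion stops.
SUM(d) = 0 + 1 + 1 + 2 + 2 + 3 + 3 = 12.

12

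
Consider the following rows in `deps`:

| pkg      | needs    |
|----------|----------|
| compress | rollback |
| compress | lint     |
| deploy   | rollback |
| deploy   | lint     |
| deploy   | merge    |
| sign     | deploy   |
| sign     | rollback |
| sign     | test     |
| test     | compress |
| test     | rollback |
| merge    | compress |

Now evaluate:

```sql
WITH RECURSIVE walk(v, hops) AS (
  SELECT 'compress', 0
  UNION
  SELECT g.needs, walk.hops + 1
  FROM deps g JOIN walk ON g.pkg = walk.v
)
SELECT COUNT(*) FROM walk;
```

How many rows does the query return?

Base: (compress, hops=0).
Iteration 1: edges from {compress} -> (lint, hops=1), (rollback, hops=1).
Iteration 2: no outgoing edges from {lint,rollback}; recursion stops.
Total rows emitted: 3.

3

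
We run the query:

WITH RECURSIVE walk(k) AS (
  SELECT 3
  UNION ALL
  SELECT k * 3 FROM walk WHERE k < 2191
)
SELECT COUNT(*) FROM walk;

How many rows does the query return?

Base: k=3.
Iteration 1: 3 < 2191 holds -> k = 3 * 3 = 9.
Iteration 2: 9 < 2191 holds -> k = 9 * 3 = 27.
Iteration 3: 27 < 2191 holds -> k = 27 * 3 = 81.
Iteration 4: 81 < 2191 holds -> k = 81 * 3 = 243.
Iteration 5: 243 < 2191 holds -> k = 243 * 3 = 729.
Iteration 6: 729 < 2191 holds -> k = 729 * 3 = 2187.
Iteration 7: 2187 < 2191 holds -> k = 2187 * 3 = 6561.
Iteration 8: 6561 < 2191 fails; recursion stops.
Total rows emitted: 8.

8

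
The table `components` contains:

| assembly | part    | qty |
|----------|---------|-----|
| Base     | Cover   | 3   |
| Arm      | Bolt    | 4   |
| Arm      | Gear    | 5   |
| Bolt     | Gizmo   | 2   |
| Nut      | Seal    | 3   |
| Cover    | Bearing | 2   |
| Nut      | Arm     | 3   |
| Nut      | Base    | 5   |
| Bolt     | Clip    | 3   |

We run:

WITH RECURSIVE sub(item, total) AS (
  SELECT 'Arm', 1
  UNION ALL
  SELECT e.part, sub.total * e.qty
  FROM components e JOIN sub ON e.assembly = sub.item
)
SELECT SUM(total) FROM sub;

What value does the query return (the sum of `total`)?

30

Base: (Arm, total=1).
Iteration 1: components of {Arm} -> Bolt = 1*4 = 4, Gear = 1*5 = 5.
Iteration 2: components of {Bolt,Gear} -> Clip = 4*3 = 12, Gizmo = 4*2 = 8.
Iteration 3: no further components; recursion stops.
SUM(total) = 1 + 4 + 5 + 12 + 8 = 30.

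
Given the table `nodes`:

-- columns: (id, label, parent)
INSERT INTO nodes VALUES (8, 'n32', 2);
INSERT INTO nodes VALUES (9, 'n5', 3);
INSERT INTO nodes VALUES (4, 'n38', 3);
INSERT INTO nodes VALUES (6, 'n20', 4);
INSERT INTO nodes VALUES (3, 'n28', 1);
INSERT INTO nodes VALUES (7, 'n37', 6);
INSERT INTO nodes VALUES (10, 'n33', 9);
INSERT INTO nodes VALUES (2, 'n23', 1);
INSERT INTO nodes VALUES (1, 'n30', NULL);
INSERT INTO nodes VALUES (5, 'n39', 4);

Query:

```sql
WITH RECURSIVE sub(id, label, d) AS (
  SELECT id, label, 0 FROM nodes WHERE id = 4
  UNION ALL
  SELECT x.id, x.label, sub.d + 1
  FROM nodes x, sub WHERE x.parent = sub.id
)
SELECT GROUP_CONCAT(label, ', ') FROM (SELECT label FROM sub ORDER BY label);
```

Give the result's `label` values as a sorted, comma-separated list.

n20, n37, n38, n39

Base: id=4 (n38) at d 0.
Iteration 1: rows with parent in {4} -> n39 (id 5, d 1), n20 (id 6, d 1).
Iteration 2: rows with parent in {5,6} -> n37 (id 7, d 2).
Iteration 3: no rows with parent in {7}; recursion stops.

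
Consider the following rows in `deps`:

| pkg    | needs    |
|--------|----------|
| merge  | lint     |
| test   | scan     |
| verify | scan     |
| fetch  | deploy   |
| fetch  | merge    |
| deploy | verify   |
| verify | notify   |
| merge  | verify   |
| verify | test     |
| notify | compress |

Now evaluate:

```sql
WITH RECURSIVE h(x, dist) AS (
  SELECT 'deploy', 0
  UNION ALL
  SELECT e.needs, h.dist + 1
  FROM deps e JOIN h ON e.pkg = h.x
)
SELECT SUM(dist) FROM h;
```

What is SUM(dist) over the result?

13

Base: (deploy, dist=0).
Iteration 1: edges from {deploy} -> (verify, dist=1).
Iteration 2: edges from {verify} -> (notify, dist=2), (scan, dist=2), (test, dist=2).
Iteration 3: edges from {notify,scan,test} -> (compress, dist=3), (scan, dist=3).
Iteration 4: no outgoing edges from {compress,scan}; recursion stops.
SUM(dist) = 0 + 1 + 2 + 2 + 2 + 3 + 3 = 13.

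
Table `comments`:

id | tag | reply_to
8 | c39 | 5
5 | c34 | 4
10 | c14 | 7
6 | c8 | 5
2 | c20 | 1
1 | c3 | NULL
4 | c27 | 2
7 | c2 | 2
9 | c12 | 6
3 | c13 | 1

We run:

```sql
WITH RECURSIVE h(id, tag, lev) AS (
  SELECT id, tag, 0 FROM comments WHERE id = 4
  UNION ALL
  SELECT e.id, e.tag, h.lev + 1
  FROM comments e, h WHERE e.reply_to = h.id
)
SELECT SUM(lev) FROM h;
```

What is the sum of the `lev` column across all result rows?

Base: id=4 (c27) at lev 0.
Iteration 1: rows with reply_to in {4} -> c34 (id 5, lev 1).
Iteration 2: rows with reply_to in {5} -> c8 (id 6, lev 2), c39 (id 8, lev 2).
Iteration 3: rows with reply_to in {6,8} -> c12 (id 9, lev 3).
Iteration 4: no rows with reply_to in {9}; recursion stops.
SUM(lev) = 0 + 1 + 2 + 2 + 3 = 8.

8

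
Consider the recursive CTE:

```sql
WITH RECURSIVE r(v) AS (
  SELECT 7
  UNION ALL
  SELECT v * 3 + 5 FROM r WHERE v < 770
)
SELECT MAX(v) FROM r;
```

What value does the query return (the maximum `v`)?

Base: v=7.
Iteration 1: 7 < 770 holds -> v = 7 * 3 + 5 = 26.
Iteration 2: 26 < 770 holds -> v = 26 * 3 + 5 = 83.
Iteration 3: 83 < 770 holds -> v = 83 * 3 + 5 = 254.
Iteration 4: 254 < 770 holds -> v = 254 * 3 + 5 = 767.
Iteration 5: 767 < 770 holds -> v = 767 * 3 + 5 = 2306.
Iteration 6: 2306 < 770 fails; recursion stops.
v values: 7, 26, 83, 254, 767, 2306; the maximum is 2306.

2306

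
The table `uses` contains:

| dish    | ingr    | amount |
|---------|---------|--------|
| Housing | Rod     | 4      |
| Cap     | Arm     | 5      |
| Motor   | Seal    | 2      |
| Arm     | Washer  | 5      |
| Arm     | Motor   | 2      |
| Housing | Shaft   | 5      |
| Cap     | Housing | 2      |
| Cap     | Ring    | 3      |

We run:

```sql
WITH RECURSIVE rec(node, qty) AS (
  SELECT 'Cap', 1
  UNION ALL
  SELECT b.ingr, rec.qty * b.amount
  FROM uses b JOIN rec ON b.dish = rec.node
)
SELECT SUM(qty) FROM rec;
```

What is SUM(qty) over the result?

Base: (Cap, qty=1).
Iteration 1: components of {Cap} -> Arm = 1*5 = 5, Housing = 1*2 = 2, Ring = 1*3 = 3.
Iteration 2: components of {Arm,Housing,Ring} -> Motor = 5*2 = 10, Rod = 2*4 = 8, Shaft = 2*5 = 10, Washer = 5*5 = 25.
Iteration 3: components of {Motor,Rod,Shaft,Washer} -> Seal = 10*2 = 20.
Iteration 4: no further components; recursion stops.
SUM(qty) = 1 + 2 + 5 + 3 + 8 + 10 + 25 + 10 + 20 = 84.

84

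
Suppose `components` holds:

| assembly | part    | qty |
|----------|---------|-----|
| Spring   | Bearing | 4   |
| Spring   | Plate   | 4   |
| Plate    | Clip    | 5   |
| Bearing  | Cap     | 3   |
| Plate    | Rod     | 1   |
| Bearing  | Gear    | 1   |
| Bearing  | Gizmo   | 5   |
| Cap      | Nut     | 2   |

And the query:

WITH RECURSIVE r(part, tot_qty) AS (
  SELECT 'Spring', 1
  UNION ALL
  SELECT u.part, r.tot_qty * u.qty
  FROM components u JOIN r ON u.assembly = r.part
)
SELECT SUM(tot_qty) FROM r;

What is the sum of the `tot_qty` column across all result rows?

93

Base: (Spring, tot_qty=1).
Iteration 1: components of {Spring} -> Bearing = 1*4 = 4, Plate = 1*4 = 4.
Iteration 2: components of {Bearing,Plate} -> Cap = 4*3 = 12, Clip = 4*5 = 20, Gear = 4*1 = 4, Gizmo = 4*5 = 20, Rod = 4*1 = 4.
Iteration 3: components of {Cap,Clip,Gear,Gizmo,Rod} -> Nut = 12*2 = 24.
Iteration 4: no further components; recursion stops.
SUM(tot_qty) = 1 + 4 + 4 + 12 + 4 + 20 + 20 + 4 + 24 = 93.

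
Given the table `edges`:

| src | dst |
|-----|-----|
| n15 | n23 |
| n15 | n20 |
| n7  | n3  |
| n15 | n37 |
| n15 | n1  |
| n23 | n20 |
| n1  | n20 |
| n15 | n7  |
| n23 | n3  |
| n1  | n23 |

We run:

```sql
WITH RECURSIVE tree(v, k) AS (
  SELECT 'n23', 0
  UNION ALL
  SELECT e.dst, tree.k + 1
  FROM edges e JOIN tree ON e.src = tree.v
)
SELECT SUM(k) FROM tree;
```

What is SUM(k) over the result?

2

Base: (n23, k=0).
Iteration 1: edges from {n23} -> (n20, k=1), (n3, k=1).
Iteration 2: no outgoing edges from {n20,n3}; recursion stops.
SUM(k) = 0 + 1 + 1 = 2.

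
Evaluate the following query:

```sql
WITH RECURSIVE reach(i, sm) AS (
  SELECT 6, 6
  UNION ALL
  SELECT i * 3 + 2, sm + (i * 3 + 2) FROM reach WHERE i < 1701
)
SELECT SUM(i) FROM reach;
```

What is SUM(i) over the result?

7644

Base: i=6, sm=6.
Iteration 1: 6 < 1701 holds -> i = 6 * 3 + 2 = 20, sm = 6 + 20 = 26.
Iteration 2: 20 < 1701 holds -> i = 20 * 3 + 2 = 62, sm = 26 + 62 = 88.
Iteration 3: 62 < 1701 holds -> i = 62 * 3 + 2 = 188, sm = 88 + 188 = 276.
Iteration 4: 188 < 1701 holds -> i = 188 * 3 + 2 = 566, sm = 276 + 566 = 842.
Iteration 5: 566 < 1701 holds -> i = 566 * 3 + 2 = 1700, sm = 842 + 1700 = 2542.
Iteration 6: 1700 < 1701 holds -> i = 1700 * 3 + 2 = 5102, sm = 2542 + 5102 = 7644.
Iteration 7: 5102 < 1701 fails; recursion stops.
SUM(i) = 6 + 20 + 62 + 188 + 566 + 1700 + 5102 = 7644.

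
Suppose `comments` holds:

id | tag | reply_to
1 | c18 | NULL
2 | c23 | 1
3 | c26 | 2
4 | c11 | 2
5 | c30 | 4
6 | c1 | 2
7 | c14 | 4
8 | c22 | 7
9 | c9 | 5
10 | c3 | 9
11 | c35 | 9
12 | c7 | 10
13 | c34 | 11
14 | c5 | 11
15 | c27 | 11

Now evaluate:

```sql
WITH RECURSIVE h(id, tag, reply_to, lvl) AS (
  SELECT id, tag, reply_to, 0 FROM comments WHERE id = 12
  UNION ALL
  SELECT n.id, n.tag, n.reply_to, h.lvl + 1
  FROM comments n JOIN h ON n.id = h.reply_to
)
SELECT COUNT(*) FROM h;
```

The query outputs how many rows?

Base: id=12 (c7), reply_to=10, lvl 0.
Iteration 1: join on id=10 -> c3 (id 10, reply_to=9, lvl 1).
Iteration 2: join on id=9 -> c9 (id 9, reply_to=5, lvl 2).
Iteration 3: join on id=5 -> c30 (id 5, reply_to=4, lvl 3).
Iteration 4: join on id=4 -> c11 (id 4, reply_to=2, lvl 4).
Iteration 5: join on id=2 -> c23 (id 2, reply_to=1, lvl 5).
Iteration 6: join on id=1 -> c18 (id 1, reply_to=NULL, lvl 6).
Iteration 7: reply_to is NULL; no match; recursion stops.
Total rows emitted: 7.

7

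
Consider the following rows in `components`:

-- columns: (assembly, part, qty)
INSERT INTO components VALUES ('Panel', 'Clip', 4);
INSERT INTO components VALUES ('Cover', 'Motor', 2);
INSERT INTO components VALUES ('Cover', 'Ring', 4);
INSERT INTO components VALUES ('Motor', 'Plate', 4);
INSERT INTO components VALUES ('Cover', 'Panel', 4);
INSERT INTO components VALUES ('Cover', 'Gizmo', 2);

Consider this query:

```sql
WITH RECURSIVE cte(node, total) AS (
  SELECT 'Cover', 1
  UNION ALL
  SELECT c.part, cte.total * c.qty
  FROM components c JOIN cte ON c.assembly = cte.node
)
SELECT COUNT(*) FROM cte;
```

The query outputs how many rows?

Base: (Cover, total=1).
Iteration 1: components of {Cover} -> Gizmo = 1*2 = 2, Motor = 1*2 = 2, Panel = 1*4 = 4, Ring = 1*4 = 4.
Iteration 2: components of {Gizmo,Motor,Panel,Ring} -> Clip = 4*4 = 16, Plate = 2*4 = 8.
Iteration 3: no further components; recursion stops.
Total rows emitted: 7.

7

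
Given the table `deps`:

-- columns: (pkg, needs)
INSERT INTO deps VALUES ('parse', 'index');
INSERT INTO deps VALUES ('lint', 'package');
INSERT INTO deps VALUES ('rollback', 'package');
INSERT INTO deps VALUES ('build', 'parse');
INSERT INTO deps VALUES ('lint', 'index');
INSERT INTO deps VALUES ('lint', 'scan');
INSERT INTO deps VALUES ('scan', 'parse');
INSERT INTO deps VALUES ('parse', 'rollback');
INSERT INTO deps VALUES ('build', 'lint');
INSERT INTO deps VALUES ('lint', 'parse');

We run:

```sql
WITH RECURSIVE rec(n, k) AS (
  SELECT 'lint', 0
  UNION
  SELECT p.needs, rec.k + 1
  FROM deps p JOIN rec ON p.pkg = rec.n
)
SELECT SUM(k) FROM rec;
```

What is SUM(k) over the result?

Base: (lint, k=0).
Iteration 1: edges from {lint} -> (index, k=1), (package, k=1), (parse, k=1), (scan, k=1).
Iteration 2: edges from {index,package,parse,scan} -> (index, k=2), (parse, k=2), (rollback, k=2).
Iteration 3: edges from {index,parse,rollback} -> (index, k=3), (package, k=3), (rollback, k=3).
Iteration 4: edges from {index,package,rollback} -> (package, k=4).
Iteration 5: no outgoing edges from {package}; recursion stops.
SUM(k) = 0 + 1 + 1 + 1 + 1 + 2 + 2 + 2 + 3 + 3 + 3 + 4 = 23.

23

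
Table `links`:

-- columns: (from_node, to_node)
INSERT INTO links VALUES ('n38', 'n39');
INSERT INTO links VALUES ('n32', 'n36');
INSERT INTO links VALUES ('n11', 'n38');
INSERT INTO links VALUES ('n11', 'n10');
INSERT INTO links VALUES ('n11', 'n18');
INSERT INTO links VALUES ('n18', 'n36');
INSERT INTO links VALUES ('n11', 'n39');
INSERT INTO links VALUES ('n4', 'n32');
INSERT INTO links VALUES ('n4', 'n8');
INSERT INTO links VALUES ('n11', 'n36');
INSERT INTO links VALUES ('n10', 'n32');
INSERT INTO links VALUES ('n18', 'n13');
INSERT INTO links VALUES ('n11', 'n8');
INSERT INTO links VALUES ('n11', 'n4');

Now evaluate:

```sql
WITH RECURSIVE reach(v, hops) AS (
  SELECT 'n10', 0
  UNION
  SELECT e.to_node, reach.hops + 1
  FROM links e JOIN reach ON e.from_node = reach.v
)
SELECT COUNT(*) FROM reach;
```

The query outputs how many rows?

Base: (n10, hops=0).
Iteration 1: edges from {n10} -> (n32, hops=1).
Iteration 2: edges from {n32} -> (n36, hops=2).
Iteration 3: no outgoing edges from {n36}; recursion stops.
Total rows emitted: 3.

3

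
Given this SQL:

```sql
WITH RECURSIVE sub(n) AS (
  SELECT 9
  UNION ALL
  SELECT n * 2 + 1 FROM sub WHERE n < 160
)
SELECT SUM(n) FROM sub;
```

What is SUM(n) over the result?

624

Base: n=9.
Iteration 1: 9 < 160 holds -> n = 9 * 2 + 1 = 19.
Iteration 2: 19 < 160 holds -> n = 19 * 2 + 1 = 39.
Iteration 3: 39 < 160 holds -> n = 39 * 2 + 1 = 79.
Iteration 4: 79 < 160 holds -> n = 79 * 2 + 1 = 159.
Iteration 5: 159 < 160 holds -> n = 159 * 2 + 1 = 319.
Iteration 6: 319 < 160 fails; recursion stops.
SUM(n) = 9 + 19 + 39 + 79 + 159 + 319 = 624.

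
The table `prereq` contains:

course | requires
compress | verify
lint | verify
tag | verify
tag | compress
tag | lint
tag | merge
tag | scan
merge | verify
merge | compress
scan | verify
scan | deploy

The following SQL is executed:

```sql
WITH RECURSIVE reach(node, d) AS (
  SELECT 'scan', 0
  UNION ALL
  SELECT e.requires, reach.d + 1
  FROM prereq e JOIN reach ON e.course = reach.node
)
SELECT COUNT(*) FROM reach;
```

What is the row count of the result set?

3

Base: (scan, d=0).
Iteration 1: edges from {scan} -> (deploy, d=1), (verify, d=1).
Iteration 2: no outgoing edges from {deploy,verify}; recursion stops.
Total rows emitted: 3.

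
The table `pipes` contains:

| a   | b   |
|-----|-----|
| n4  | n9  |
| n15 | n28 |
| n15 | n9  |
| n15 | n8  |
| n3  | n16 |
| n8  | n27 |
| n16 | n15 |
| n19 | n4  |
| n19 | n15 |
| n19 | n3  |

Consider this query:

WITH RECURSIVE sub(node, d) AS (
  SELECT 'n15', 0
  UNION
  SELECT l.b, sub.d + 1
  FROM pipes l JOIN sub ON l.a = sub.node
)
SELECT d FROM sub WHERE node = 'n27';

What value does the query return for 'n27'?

2

Base: (n15, d=0).
Iteration 1: edges from {n15} -> (n28, d=1), (n8, d=1), (n9, d=1).
Iteration 2: edges from {n28,n8,n9} -> (n27, d=2).
Iteration 3: no outgoing edges from {n27}; recursion stops.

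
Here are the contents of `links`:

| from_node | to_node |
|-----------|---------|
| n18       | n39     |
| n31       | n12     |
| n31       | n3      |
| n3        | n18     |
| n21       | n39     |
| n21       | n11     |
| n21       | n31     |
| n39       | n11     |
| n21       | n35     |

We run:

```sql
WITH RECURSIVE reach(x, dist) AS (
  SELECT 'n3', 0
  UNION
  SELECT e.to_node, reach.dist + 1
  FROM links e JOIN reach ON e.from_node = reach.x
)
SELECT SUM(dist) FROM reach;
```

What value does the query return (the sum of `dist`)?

Base: (n3, dist=0).
Iteration 1: edges from {n3} -> (n18, dist=1).
Iteration 2: edges from {n18} -> (n39, dist=2).
Iteration 3: edges from {n39} -> (n11, dist=3).
Iteration 4: no outgoing edges from {n11}; recursion stops.
SUM(dist) = 0 + 1 + 2 + 3 = 6.

6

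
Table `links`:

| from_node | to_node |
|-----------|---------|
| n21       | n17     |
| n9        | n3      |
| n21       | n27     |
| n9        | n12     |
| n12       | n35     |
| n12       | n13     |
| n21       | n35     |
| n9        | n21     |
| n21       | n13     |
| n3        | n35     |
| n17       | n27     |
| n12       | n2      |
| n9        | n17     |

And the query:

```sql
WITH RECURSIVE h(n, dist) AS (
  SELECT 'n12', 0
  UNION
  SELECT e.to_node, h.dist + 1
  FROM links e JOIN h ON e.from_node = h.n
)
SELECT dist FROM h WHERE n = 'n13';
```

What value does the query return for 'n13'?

1

Base: (n12, dist=0).
Iteration 1: edges from {n12} -> (n13, dist=1), (n2, dist=1), (n35, dist=1).
Iteration 2: no outgoing edges from {n13,n2,n35}; recursion stops.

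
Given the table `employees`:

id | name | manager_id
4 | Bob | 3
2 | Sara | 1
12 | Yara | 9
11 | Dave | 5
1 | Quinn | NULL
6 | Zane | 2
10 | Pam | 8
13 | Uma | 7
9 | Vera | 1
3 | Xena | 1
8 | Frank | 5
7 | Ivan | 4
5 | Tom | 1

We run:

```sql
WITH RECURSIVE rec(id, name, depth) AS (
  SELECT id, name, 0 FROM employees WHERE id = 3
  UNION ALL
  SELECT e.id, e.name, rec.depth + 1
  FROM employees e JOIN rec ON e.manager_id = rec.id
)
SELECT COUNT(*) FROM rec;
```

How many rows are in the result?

4

Base: id=3 (Xena) at depth 0.
Iteration 1: rows with manager_id in {3} -> Bob (id 4, depth 1).
Iteration 2: rows with manager_id in {4} -> Ivan (id 7, depth 2).
Iteration 3: rows with manager_id in {7} -> Uma (id 13, depth 3).
Iteration 4: no rows with manager_id in {13}; recursion stops.
Total rows emitted: 4.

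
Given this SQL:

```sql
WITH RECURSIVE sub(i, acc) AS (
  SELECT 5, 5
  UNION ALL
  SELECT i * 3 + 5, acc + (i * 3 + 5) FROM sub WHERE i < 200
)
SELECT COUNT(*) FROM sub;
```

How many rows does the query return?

Base: i=5, acc=5.
Iteration 1: 5 < 200 holds -> i = 5 * 3 + 5 = 20, acc = 5 + 20 = 25.
Iteration 2: 20 < 200 holds -> i = 20 * 3 + 5 = 65, acc = 25 + 65 = 90.
Iteration 3: 65 < 200 holds -> i = 65 * 3 + 5 = 200, acc = 90 + 200 = 290.
Iteration 4: 200 < 200 fails; recursion stops.
Total rows emitted: 4.

4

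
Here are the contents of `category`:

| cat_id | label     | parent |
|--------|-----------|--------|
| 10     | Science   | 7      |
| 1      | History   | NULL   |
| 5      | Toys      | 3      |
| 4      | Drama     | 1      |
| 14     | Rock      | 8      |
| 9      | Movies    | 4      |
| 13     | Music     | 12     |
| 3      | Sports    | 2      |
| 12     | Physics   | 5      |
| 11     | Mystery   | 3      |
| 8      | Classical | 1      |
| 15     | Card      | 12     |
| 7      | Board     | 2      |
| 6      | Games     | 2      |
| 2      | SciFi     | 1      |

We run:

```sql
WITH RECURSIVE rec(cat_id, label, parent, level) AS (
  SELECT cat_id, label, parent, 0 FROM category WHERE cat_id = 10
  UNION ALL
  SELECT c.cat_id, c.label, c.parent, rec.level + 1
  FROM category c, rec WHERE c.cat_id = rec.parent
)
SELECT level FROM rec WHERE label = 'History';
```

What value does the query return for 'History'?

Base: cat_id=10 (Science), parent=7, level 0.
Iteration 1: join on cat_id=7 -> Board (id 7, parent=2, level 1).
Iteration 2: join on cat_id=2 -> SciFi (id 2, parent=1, level 2).
Iteration 3: join on cat_id=1 -> History (id 1, parent=NULL, level 3).
Iteration 4: parent is NULL; no match; recursion stops.

3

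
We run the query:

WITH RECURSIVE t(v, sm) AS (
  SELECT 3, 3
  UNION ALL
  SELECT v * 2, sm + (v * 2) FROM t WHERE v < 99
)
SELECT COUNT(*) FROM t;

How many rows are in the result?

Base: v=3, sm=3.
Iteration 1: 3 < 99 holds -> v = 3 * 2 = 6, sm = 3 + 6 = 9.
Iteration 2: 6 < 99 holds -> v = 6 * 2 = 12, sm = 9 + 12 = 21.
Iteration 3: 12 < 99 holds -> v = 12 * 2 = 24, sm = 21 + 24 = 45.
Iteration 4: 24 < 99 holds -> v = 24 * 2 = 48, sm = 45 + 48 = 93.
Iteration 5: 48 < 99 holds -> v = 48 * 2 = 96, sm = 93 + 96 = 189.
Iteration 6: 96 < 99 holds -> v = 96 * 2 = 192, sm = 189 + 192 = 381.
Iteration 7: 192 < 99 fails; recursion stops.
Total rows emitted: 7.

7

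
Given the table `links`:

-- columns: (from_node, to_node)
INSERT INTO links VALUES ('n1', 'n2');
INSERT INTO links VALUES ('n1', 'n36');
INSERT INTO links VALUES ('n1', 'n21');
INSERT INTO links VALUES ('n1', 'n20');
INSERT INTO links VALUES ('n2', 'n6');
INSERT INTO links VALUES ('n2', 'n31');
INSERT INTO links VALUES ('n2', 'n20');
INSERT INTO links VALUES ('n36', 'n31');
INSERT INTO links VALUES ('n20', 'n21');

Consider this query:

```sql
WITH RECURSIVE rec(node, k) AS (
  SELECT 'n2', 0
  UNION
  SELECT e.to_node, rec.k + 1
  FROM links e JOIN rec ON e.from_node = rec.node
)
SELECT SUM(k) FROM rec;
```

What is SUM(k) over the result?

5

Base: (n2, k=0).
Iteration 1: edges from {n2} -> (n20, k=1), (n31, k=1), (n6, k=1).
Iteration 2: edges from {n20,n31,n6} -> (n21, k=2).
Iteration 3: no outgoing edges from {n21}; recursion stops.
SUM(k) = 0 + 1 + 1 + 1 + 2 = 5.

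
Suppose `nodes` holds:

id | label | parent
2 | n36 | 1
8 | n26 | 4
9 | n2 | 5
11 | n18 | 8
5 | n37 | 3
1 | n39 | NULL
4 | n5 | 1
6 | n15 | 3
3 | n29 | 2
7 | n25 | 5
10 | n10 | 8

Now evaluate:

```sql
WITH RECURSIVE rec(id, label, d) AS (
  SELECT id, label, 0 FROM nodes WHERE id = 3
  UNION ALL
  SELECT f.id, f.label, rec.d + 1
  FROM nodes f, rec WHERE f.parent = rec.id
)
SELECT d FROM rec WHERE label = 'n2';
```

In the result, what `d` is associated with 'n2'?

2

Base: id=3 (n29) at d 0.
Iteration 1: rows with parent in {3} -> n37 (id 5, d 1), n15 (id 6, d 1).
Iteration 2: rows with parent in {5,6} -> n25 (id 7, d 2), n2 (id 9, d 2).
Iteration 3: no rows with parent in {7,9}; recursion stops.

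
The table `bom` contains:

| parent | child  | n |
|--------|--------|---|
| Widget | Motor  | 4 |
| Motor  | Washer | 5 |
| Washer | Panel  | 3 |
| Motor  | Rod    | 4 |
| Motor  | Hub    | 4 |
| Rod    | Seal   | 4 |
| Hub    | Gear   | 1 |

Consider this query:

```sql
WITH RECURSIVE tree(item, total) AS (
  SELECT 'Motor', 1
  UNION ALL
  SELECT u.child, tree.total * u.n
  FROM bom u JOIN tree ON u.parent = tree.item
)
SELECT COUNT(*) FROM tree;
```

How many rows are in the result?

7

Base: (Motor, total=1).
Iteration 1: components of {Motor} -> Hub = 1*4 = 4, Rod = 1*4 = 4, Washer = 1*5 = 5.
Iteration 2: components of {Hub,Rod,Washer} -> Gear = 4*1 = 4, Panel = 5*3 = 15, Seal = 4*4 = 16.
Iteration 3: no further components; recursion stops.
Total rows emitted: 7.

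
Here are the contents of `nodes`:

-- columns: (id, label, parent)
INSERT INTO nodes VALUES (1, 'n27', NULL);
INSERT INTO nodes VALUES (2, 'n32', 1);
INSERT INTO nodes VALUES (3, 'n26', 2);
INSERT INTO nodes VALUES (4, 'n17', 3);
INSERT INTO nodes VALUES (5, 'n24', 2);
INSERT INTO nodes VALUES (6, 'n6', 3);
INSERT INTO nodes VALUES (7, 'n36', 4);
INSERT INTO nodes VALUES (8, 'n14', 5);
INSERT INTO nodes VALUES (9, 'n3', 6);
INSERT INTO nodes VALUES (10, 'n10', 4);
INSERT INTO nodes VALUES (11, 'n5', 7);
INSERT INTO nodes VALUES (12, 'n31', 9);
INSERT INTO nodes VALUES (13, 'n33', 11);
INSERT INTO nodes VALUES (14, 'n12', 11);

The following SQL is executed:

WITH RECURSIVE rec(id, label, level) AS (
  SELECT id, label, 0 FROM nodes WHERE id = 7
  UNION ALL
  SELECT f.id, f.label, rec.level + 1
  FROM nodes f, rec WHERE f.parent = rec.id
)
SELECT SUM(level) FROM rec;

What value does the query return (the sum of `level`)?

Base: id=7 (n36) at level 0.
Iteration 1: rows with parent in {7} -> n5 (id 11, level 1).
Iteration 2: rows with parent in {11} -> n33 (id 13, level 2), n12 (id 14, level 2).
Iteration 3: no rows with parent in {13,14}; recursion stops.
SUM(level) = 0 + 1 + 2 + 2 = 5.

5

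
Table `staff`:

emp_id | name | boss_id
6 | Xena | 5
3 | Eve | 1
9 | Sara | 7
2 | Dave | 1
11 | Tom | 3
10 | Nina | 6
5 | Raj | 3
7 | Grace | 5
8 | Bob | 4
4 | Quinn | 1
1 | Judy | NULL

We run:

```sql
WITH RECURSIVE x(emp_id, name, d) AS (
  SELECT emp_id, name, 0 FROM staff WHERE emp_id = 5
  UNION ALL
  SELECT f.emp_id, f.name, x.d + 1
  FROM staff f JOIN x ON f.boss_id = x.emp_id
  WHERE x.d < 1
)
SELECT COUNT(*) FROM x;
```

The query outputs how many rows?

Base: emp_id=5 (Raj) at d 0.
Iteration 1: rows with boss_id in {5} -> Xena (id 6, d 1), Grace (id 7, d 1).
Iteration 2: d < 1 fails for all current rows; recursion stops.
Total rows emitted: 3.

3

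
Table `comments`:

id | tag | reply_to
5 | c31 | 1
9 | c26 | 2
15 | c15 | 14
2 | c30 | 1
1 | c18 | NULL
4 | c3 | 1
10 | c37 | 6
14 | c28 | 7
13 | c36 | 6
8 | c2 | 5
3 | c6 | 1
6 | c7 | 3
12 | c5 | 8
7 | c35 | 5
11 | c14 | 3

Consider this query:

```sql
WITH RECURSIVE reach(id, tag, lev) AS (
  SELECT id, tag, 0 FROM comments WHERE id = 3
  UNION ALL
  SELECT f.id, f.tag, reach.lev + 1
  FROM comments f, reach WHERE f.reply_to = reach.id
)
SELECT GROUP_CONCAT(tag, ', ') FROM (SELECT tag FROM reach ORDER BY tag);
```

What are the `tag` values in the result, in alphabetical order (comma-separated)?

c14, c36, c37, c6, c7

Base: id=3 (c6) at lev 0.
Iteration 1: rows with reply_to in {3} -> c7 (id 6, lev 1), c14 (id 11, lev 1).
Iteration 2: rows with reply_to in {6,11} -> c37 (id 10, lev 2), c36 (id 13, lev 2).
Iteration 3: no rows with reply_to in {10,13}; recursion stops.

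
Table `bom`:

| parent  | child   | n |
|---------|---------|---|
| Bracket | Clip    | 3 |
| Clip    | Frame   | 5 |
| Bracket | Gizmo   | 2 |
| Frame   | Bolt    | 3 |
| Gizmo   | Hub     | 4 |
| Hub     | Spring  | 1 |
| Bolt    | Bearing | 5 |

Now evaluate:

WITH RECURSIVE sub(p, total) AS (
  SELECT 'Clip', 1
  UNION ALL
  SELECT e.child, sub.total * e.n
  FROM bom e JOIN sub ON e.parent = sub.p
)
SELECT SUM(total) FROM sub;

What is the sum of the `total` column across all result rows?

96

Base: (Clip, total=1).
Iteration 1: components of {Clip} -> Frame = 1*5 = 5.
Iteration 2: components of {Frame} -> Bolt = 5*3 = 15.
Iteration 3: components of {Bolt} -> Bearing = 15*5 = 75.
Iteration 4: no further components; recursion stops.
SUM(total) = 1 + 5 + 15 + 75 = 96.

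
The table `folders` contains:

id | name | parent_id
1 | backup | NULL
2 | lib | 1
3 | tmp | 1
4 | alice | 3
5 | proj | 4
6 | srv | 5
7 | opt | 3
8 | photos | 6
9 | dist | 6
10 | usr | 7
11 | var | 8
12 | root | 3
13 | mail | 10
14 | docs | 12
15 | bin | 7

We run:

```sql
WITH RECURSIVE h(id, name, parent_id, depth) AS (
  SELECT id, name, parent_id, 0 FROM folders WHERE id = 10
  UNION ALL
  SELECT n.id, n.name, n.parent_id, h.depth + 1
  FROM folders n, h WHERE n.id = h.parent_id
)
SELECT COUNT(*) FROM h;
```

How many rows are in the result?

Base: id=10 (usr), parent_id=7, depth 0.
Iteration 1: join on id=7 -> opt (id 7, parent_id=3, depth 1).
Iteration 2: join on id=3 -> tmp (id 3, parent_id=1, depth 2).
Iteration 3: join on id=1 -> backup (id 1, parent_id=NULL, depth 3).
Iteration 4: parent_id is NULL; no match; recursion stops.
Total rows emitted: 4.

4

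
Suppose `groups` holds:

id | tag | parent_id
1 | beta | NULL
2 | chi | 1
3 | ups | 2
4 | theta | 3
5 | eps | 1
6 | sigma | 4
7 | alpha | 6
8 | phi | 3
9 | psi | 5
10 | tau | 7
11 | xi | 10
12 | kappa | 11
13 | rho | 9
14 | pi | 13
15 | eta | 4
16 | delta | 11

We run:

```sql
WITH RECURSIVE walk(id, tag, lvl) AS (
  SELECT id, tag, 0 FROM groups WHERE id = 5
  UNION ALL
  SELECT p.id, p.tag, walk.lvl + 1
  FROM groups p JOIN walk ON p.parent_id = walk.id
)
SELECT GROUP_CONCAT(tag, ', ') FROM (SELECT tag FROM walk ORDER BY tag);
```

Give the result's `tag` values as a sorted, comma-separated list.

eps, pi, psi, rho

Base: id=5 (eps) at lvl 0.
Iteration 1: rows with parent_id in {5} -> psi (id 9, lvl 1).
Iteration 2: rows with parent_id in {9} -> rho (id 13, lvl 2).
Iteration 3: rows with parent_id in {13} -> pi (id 14, lvl 3).
Iteration 4: no rows with parent_id in {14}; recursion stops.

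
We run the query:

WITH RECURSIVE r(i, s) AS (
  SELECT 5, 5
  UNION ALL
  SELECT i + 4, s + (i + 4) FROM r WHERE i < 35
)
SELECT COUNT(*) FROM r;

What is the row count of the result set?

9

Base: i=5, s=5.
Iteration 1: 5 < 35 holds -> i = 5 + 4 = 9, s = 5 + 9 = 14.
Iteration 2: 9 < 35 holds -> i = 9 + 4 = 13, s = 14 + 13 = 27.
Iteration 3: 13 < 35 holds -> i = 13 + 4 = 17, s = 27 + 17 = 44.
Iteration 4: 17 < 35 holds -> i = 17 + 4 = 21, s = 44 + 21 = 65.
Iteration 5: 21 < 35 holds -> i = 21 + 4 = 25, s = 65 + 25 = 90.
Iteration 6: 25 < 35 holds -> i = 25 + 4 = 29, s = 90 + 29 = 119.
Iteration 7: 29 < 35 holds -> i = 29 + 4 = 33, s = 119 + 33 = 152.
Iteration 8: 33 < 35 holds -> i = 33 + 4 = 37, s = 152 + 37 = 189.
Iteration 9: 37 < 35 fails; recursion stops.
Total rows emitted: 9.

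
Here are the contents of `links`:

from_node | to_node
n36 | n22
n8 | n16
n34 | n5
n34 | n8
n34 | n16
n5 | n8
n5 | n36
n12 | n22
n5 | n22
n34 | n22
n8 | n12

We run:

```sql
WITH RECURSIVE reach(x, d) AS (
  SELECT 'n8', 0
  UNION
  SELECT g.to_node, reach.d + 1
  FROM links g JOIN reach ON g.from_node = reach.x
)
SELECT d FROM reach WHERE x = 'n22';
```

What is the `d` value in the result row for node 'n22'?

2

Base: (n8, d=0).
Iteration 1: edges from {n8} -> (n12, d=1), (n16, d=1).
Iteration 2: edges from {n12,n16} -> (n22, d=2).
Iteration 3: no outgoing edges from {n22}; recursion stops.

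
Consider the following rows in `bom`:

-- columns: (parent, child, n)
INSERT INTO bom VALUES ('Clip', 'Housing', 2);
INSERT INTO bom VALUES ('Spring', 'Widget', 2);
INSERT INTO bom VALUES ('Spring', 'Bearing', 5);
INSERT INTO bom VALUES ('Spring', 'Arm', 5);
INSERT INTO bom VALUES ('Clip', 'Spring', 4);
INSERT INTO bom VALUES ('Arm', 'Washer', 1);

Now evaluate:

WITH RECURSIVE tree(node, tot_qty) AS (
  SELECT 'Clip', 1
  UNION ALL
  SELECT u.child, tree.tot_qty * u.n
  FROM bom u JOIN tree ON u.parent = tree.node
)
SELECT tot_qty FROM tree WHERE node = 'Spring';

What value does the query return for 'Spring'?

Base: (Clip, tot_qty=1).
Iteration 1: components of {Clip} -> Housing = 1*2 = 2, Spring = 1*4 = 4.
Iteration 2: components of {Housing,Spring} -> Arm = 4*5 = 20, Bearing = 4*5 = 20, Widget = 4*2 = 8.
Iteration 3: components of {Arm,Bearing,Widget} -> Washer = 20*1 = 20.
Iteration 4: no further components; recursion stops.

4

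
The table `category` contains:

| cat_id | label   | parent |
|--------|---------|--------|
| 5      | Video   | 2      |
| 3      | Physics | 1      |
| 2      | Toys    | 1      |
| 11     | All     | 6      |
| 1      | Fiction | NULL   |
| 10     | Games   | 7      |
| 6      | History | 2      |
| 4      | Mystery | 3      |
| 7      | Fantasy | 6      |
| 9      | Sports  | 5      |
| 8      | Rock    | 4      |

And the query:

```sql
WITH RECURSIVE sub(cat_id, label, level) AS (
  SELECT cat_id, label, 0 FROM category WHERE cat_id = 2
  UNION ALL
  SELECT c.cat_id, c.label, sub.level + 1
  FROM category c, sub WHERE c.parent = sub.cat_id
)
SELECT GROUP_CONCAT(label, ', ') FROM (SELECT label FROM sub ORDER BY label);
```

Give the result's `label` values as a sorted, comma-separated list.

All, Fantasy, Games, History, Sports, Toys, Video

Base: cat_id=2 (Toys) at level 0.
Iteration 1: rows with parent in {2} -> Video (id 5, level 1), History (id 6, level 1).
Iteration 2: rows with parent in {5,6} -> Fantasy (id 7, level 2), Sports (id 9, level 2), All (id 11, level 2).
Iteration 3: rows with parent in {7,9,11} -> Games (id 10, level 3).
Iteration 4: no rows with parent in {10}; recursion stops.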